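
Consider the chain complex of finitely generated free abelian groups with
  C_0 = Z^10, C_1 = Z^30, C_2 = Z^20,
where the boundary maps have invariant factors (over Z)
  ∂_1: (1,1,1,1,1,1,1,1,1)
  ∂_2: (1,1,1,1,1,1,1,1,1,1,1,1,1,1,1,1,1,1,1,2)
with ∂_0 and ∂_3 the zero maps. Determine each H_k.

H_0: b_0 = 10 − 0 − 9 = 1; torsion from ∂_1 factors > 1: none. So H_0 ≅ Z.
H_1: b_1 = 30 − 9 − 20 = 1; torsion from ∂_2 factors > 1: [2]. So H_1 ≅ Z ⊕ Z/2.
H_2: b_2 = 20 − 20 − 0 = 0; torsion from ∂_3 factors > 1: none. So H_2 ≅ 0.

H_0 ≅ Z,  H_1 ≅ Z ⊕ Z/2,  H_2 = 0.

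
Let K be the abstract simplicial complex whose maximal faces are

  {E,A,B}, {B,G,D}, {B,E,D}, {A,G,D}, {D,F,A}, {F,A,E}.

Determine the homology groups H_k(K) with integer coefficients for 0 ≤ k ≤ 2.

Take the total order A < B < D < E < F < G on the vertex set. Then K (dimension 2) consists of the simplices:

  0-simplices (6): A, B, D, E, F, G
  1-simplices (12): AB, AD, AE, AF, AG, BD, BE, BG, DE, DF, DG, EF
  2-simplices (6): ABE, ADF, ADG, AEF, BDE, BDG

giving chain groups C_0 ≅ Z^6, C_1 ≅ Z^12, C_2 ≅ Z^6.

The boundary map ∂_1: C_1 → C_0 sends each edge [p,q] (with p < q) to q − p. For instance
  ∂BD = D − B.
As a 6×12 matrix over Z this has rank 5, with invariant factors (1,1,1,1,1).

Boundary ∂_2: C_2 → C_1 maps a triangle to the signed sum of its edges. For instance
  ∂AEF = EF − AF + AE,
  ∂ABE = BE − AE + AB.
The resulting 12×6 matrix has rank 6, and its Smith normal form has invariant factors (1,1,1,1,1,1).

From H_k ≅ ker(∂_k) / im(∂_{k+1}) we obtain:

  H_0: rank C_0 − rank ∂_1 = 6 − 5 = 1, and the invariant factors of ∂_1 are all 1, so H_0 ≅ Z.
  H_1: rank ker ∂_1 − rank ∂_2 = (12 − 5) − 6 = 1, and the invariant factors of ∂_2 are all 1, so H_1 ≅ Z.
  H_2: rank ker ∂_2 − rank ∂_3 = (6 − 6) − 0 = 0, and there is no ∂_3, so H_2 ≅ 0.

As a check, the Euler characteristic is 6 − 12 + 6 = 0, which agrees with 1 − 1 + 0 = 0.

H_0 ≅ Z,  H_1 ≅ Z,  H_2 = 0.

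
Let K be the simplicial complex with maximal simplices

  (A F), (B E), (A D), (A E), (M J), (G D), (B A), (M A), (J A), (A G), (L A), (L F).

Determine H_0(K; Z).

Order the vertices as A < B < D < E < F < G < J < L < M. Listing each simplex with vertices in this order, K has dimension 1 with simplices:

  0-simplices (9): A, B, D, E, F, G, J, L, M
  1-simplices (12): AB, AD, AE, AF, AG, AJ, AL, AM, BE, DG, FL, JM

so the chain groups are C_0 ≅ Z^9, C_1 ≅ Z^12.

∂_1: C_1 → C_0 sends each edge [p,q] (with p < q) to q − p.
This gives a 9×12 integer matrix of rank 8; reducing to Smith normal form yields diagonal entries (1,1,1,1,1,1,1,1).

Reading off H_k = ker ∂_k / im ∂_{k+1}:

  H_0: rank C_0 − rank ∂_1 = 9 − 8 = 1, and the invariant factors of ∂_1 are all 1, so H_0 ≅ Z.

H_0 = Z.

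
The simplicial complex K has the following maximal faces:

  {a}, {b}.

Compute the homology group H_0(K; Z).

Order the vertices as a < b. Listing each simplex with vertices in this order, K has dimension 0 with simplices:

  0-simplices (2): a, b

giving chain groups C_0 ≅ Z^2.

Reading off H_k = ker ∂_k / im ∂_{k+1}:

  H_0: rank C_0 − rank ∂_1 = 2 − 0 = 2, and there is no ∂_1, so H_0 = Z^2.

(K is a triangulation of a set of 2 points.)

H_0 = Z^2.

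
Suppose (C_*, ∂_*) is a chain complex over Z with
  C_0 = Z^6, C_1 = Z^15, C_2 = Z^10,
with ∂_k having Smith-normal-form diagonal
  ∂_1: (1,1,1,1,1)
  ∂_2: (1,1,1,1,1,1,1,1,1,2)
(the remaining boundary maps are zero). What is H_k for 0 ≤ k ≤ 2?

H_0: b_0 = 6 − 0 − 5 = 1; torsion from ∂_1 factors > 1: none. So H_0 ≅ Z.
H_1: b_1 = 15 − 5 − 10 = 0; torsion from ∂_2 factors > 1: [2]. So H_1 ≅ Z/2.
H_2: b_2 = 10 − 10 − 0 = 0; torsion from ∂_3 factors > 1: none. So H_2 ≅ 0.

H_0 ≅ Z,  H_1 ≅ Z/2,  H_2 = 0.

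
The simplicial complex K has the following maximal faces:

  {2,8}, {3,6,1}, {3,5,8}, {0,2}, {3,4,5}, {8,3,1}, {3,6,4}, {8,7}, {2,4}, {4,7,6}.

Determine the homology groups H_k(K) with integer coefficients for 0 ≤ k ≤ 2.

Take the total order 0 < 1 < 2 < 3 < 4 < 5 < 6 < 7 < 8 on the vertex set. Then K (dimension 2) consists of the simplices:

  0-simplices (9): [0], [1], [2], [3], [4], [5], [6], [7], [8]
  1-simplices (16): [0,2], [1,3], [1,6], [1,8], [2,4], [2,8], [3,4], [3,5], [3,6], [3,8], [4,5], [4,6], [4,7], [5,8], [6,7], [7,8]
  2-simplices (6): [1,3,6], [1,3,8], [3,4,5], [3,4,6], [3,5,8], [4,6,7]

Hence C_0 ≅ Z^9, C_1 ≅ Z^16, C_2 ≅ Z^6.

∂_1: C_1 → C_0 maps an edge to its endpoints' difference, ∂[p,q] = q − p.
The resulting 9×16 matrix has rank 8, and its Smith normal form has invariant factors (1,1,1,1,1,1,1,1).

Boundary ∂_2: C_2 → C_1 maps a triangle to the signed sum of its edges. For instance
  ∂[4,6,7] = [6,7] − [4,7] + [4,6],
  ∂[1,3,6] = [3,6] − [1,6] + [1,3].
The 16×6 boundary matrix has rank 6 and Smith normal form diag(1,1,1,1,1,1).

From H_k ≅ ker(∂_k) / im(∂_{k+1}) we obtain:

  H_0: rank C_0 − rank ∂_1 = 9 − 8 = 1, and the invariant factors of ∂_1 are all 1, so H_0 ≅ Z.
  H_1: rank ker ∂_1 − rank ∂_2 = (16 − 8) − 6 = 2, and the invariant factors of ∂_2 are all 1, so H_1 ≅ Z^2.
  H_2: rank ker ∂_2 − rank ∂_3 = (6 − 6) − 0 = 0, and there is no ∂_3, so H_2 ≅ 0.

H_0 ≅ Z,  H_1 ≅ Z^2,  H_2 = 0.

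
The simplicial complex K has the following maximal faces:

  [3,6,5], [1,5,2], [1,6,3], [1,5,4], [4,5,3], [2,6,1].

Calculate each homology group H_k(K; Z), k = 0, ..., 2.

H_0 ≅ Z,  H_1 ≅ Z,  H_2 = 0.

Take the total order 1 < 2 < 3 < 4 < 5 < 6 on the vertex set. Then K (dimension 2) consists of the simplices:

  0-simplices (6): [1], [2], [3], [4], [5], [6]
  1-simplices (12): [1,2], [1,3], [1,4], [1,5], [1,6], [2,5], [2,6], [3,4], [3,5], [3,6], [4,5], [5,6]
  2-simplices (6): [1,2,5], [1,2,6], [1,3,6], [1,4,5], [3,4,5], [3,5,6]

so the chain groups are C_0 ≅ Z^6, C_1 ≅ Z^12, C_2 ≅ Z^6.

∂_1: C_1 → C_0 maps an edge to its endpoints' difference, ∂[p,q] = q − p. For instance
  ∂[2,6] = [6] − [2].
The 6×12 boundary matrix has rank 5 and Smith normal form diag(1,1,1,1,1).

The boundary map ∂_2: C_2 → C_1 maps a triangle to the signed sum of its edges. For instance
  ∂[1,3,6] = [3,6] − [1,6] + [1,3],
  ∂[1,2,5] = [2,5] − [1,5] + [1,2].
The 12×6 boundary matrix has rank 6 and Smith normal form diag(1,1,1,1,1,1).

Computing H_k = (kernel of ∂_k) / (image of ∂_{k+1}):

  H_0: rank C_0 − rank ∂_1 = 6 − 5 = 1, and the invariant factors of ∂_1 are all 1, so H_0 = Z.
  H_1: rank ker ∂_1 − rank ∂_2 = (12 − 5) − 6 = 1, and the invariant factors of ∂_2 are all 1, so H_1 = Z.
  H_2: rank ker ∂_2 − rank ∂_3 = (6 − 6) − 0 = 0, and there is no ∂_3, so H_2 = 0.

As a check, the Euler characteristic is 6 − 12 + 6 = 0, which agrees with 1 − 1 + 0 = 0.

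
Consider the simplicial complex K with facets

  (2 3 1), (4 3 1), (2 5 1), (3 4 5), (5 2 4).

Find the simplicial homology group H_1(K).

H_1 ≅ Z.

Take the total order 1 < 2 < 3 < 4 < 5 on the vertex set. Then K (dimension 2) consists of the simplices:

  0-simplices (5): [1], [2], [3], [4], [5]
  1-simplices (10): [1,2], [1,3], [1,4], [1,5], [2,3], [2,4], [2,5], [3,4], [3,5], [4,5]
  2-simplices (5): [1,2,3], [1,2,5], [1,3,4], [2,4,5], [3,4,5]

giving chain groups C_0 ≅ Z^5, C_1 ≅ Z^10, C_2 ≅ Z^5.

Boundary ∂_1: C_1 → C_0 sends each edge [p,q] (with p < q) to q − p. For instance
  ∂[3,4] = [4] − [3].
The resulting 5×10 matrix has rank 4, and its Smith normal form has invariant factors (1,1,1,1).

The boundary map ∂_2: C_2 → C_1 acts by ∂[p,q,r] = [q,r] − [p,r] + [p,q]. For instance
  ∂[2,4,5] = [4,5] − [2,5] + [2,4],
  ∂[1,3,4] = [3,4] − [1,4] + [1,3].
The 10×5 boundary matrix has rank 5 and Smith normal form diag(1,1,1,1,1).

Now H_k = ker ∂_k / im ∂_{k+1}, so:

  H_1: rank ker ∂_1 − rank ∂_2 = (10 − 4) − 5 = 1, and the invariant factors of ∂_2 are all 1, so H_1 ≅ Z.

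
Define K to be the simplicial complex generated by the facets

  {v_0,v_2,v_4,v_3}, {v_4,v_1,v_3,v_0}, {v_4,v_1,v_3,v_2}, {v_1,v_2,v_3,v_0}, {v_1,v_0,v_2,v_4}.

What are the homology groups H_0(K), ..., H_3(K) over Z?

We work with the vertex ordering v_0 < v_1 < v_2 < v_3 < v_4. The simplices of K, each written with vertices in increasing order, are:

  0-simplices (5): [v_0], [v_1], [v_2], [v_3], [v_4]
  1-simplices (10): [v_0,v_1], [v_0,v_2], [v_0,v_3], [v_0,v_4], [v_1,v_2], [v_1,v_3], [v_1,v_4], [v_2,v_3], [v_2,v_4], [v_3,v_4]
  2-simplices (10): [v_0,v_1,v_2], [v_0,v_1,v_3], [v_0,v_1,v_4], [v_0,v_2,v_3], [v_0,v_2,v_4], [v_0,v_3,v_4], [v_1,v_2,v_3], [v_1,v_2,v_4], [v_1,v_3,v_4], [v_2,v_3,v_4]
  3-simplices (5): [v_0,v_1,v_2,v_3], [v_0,v_1,v_2,v_4], [v_0,v_1,v_3,v_4], [v_0,v_2,v_3,v_4], [v_1,v_2,v_3,v_4]

Hence C_0 ≅ Z^5, C_1 ≅ Z^10, C_2 ≅ Z^10, C_3 ≅ Z^5.

Boundary ∂_1: C_1 → C_0 maps an edge to its endpoints' difference, ∂[p,q] = q − p. For instance
  ∂[v_3,v_4] = [v_4] − [v_3].
This gives a 5×10 integer matrix of rank 4; reducing to Smith normal form yields diagonal entries (1,1,1,1).

Boundary ∂_2: C_2 → C_1 maps a triangle to the signed sum of its edges. For instance
  ∂[v_2,v_3,v_4] = [v_3,v_4] − [v_2,v_4] + [v_2,v_3],
  ∂[v_0,v_1,v_4] = [v_1,v_4] − [v_0,v_4] + [v_0,v_1].
This gives a 10×10 integer matrix of rank 6; reducing to Smith normal form yields diagonal entries (1,1,1,1,1,1).

∂_3: C_3 → C_2 sends each 3-simplex σ to the alternating sum Σ_i (−1)^i (σ with its i-th vertex removed). For instance
  ∂[v_0,v_1,v_2,v_4] = [v_1,v_2,v_4] − [v_0,v_2,v_4] + [v_0,v_1,v_4] − [v_0,v_1,v_2],
  ∂[v_0,v_2,v_3,v_4] = [v_2,v_3,v_4] − [v_0,v_3,v_4] + [v_0,v_2,v_4] − [v_0,v_2,v_3].
This gives a 10×5 integer matrix of rank 4; reducing to Smith normal form yields diagonal entries (1,1,1,1).

Computing H_k = (kernel of ∂_k) / (image of ∂_{k+1}):

  H_0: rank C_0 − rank ∂_1 = 5 − 4 = 1, and the invariant factors of ∂_1 are all 1, so H_0 ≅ Z.
  H_1: rank ker ∂_1 − rank ∂_2 = (10 − 4) − 6 = 0, and the invariant factors of ∂_2 are all 1, so H_1 ≅ 0.
  H_2: rank ker ∂_2 − rank ∂_3 = (10 − 6) − 4 = 0, and the invariant factors of ∂_3 are all 1, so H_2 ≅ 0.
  H_3: rank ker ∂_3 − rank ∂_4 = (5 − 4) − 0 = 1, and there is no ∂_4, so H_3 ≅ Z.

As a check, the Euler characteristic is 5 − 10 + 10 − 5 = 0, which agrees with 1 − 0 + 0 − 1 = 0.

H_0 = Z,  H_1 = 0,  H_2 = 0,  H_3 = Z.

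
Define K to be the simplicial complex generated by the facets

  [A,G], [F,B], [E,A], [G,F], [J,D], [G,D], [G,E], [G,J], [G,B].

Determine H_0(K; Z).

H_0 = Z.

Take the total order A < B < D < E < F < G < J on the vertex set. Then K (dimension 1) consists of the simplices:

  0-simplices (7): A, B, D, E, F, G, J
  1-simplices (9): AE, AG, BF, BG, DG, DJ, EG, FG, GJ

so the chain groups are C_0 ≅ Z^7, C_1 ≅ Z^9.

The boundary map ∂_1: C_1 → C_0 maps an edge to its endpoints' difference, ∂[p,q] = q − p. For instance
  ∂DJ = J − D.
As a 7×9 matrix over Z this has rank 6, with invariant factors (1,1,1,1,1,1).

Reading off H_k = ker ∂_k / im ∂_{k+1}:

  H_0: rank C_0 − rank ∂_1 = 7 − 6 = 1, and the invariant factors of ∂_1 are all 1, so H_0 ≅ Z.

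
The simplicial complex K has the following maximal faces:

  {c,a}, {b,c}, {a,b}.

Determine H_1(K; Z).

H_1 = Z.

Fix the vertex order a < b < c and write every simplex with vertices in increasing order. Then dim K = 1 and the simplices of K are:

  0-simplices (3): a, b, c
  1-simplices (3): ab, ac, bc

so the chain groups are C_0 ≅ Z^3, C_1 ≅ Z^3.

∂_1: C_1 → C_0 maps an edge to its endpoints' difference, ∂[p,q] = q − p.
This gives a 3×3 integer matrix of rank 2; reducing to Smith normal form yields diagonal entries (1,1).

From H_k ≅ ker(∂_k) / im(∂_{k+1}) we obtain:

  H_1: rank ker ∂_1 − rank ∂_2 = (3 − 2) − 0 = 1, and there is no ∂_2, so H_1 = Z.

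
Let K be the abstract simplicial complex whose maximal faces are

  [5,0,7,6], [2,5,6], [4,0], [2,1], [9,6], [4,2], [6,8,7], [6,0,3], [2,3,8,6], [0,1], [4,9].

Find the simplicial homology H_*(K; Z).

We work with the vertex ordering 0 < 1 < 2 < 3 < 4 < 5 < 6 < 7 < 8 < 9. The simplices of K, each written with vertices in increasing order, are:

  0-simplices (10): [0], [1], [2], [3], [4], [5], [6], [7], [8], [9]
  1-simplices (21): [0,1], [0,3], [0,4], [0,5], [0,6], [0,7], [1,2], [2,3], [2,4], [2,5], [2,6], [2,8], [3,6], [3,8], [4,9], [5,6], [5,7], [6,7], [6,8], [6,9], [7,8]
  2-simplices (11): [0,3,6], [0,5,6], [0,5,7], [0,6,7], [2,3,6], [2,3,8], [2,5,6], [2,6,8], [3,6,8], [5,6,7], [6,7,8]
  3-simplices (2): [0,5,6,7], [2,3,6,8]

Hence C_0 ≅ Z^10, C_1 ≅ Z^21, C_2 ≅ Z^11, C_3 ≅ Z^2.

∂_1: C_1 → C_0 sends each edge [p,q] (with p < q) to q − p. For instance
  ∂[6,8] = [8] − [6].
This gives a 10×21 integer matrix of rank 9; reducing to Smith normal form yields diagonal entries (1,1,1,1,1,1,1,1,1).

The boundary map ∂_2: C_2 → C_1 sends each 2-simplex [p,q,r] to [q,r] − [p,r] + [p,q]. For instance
  ∂[2,3,6] = [3,6] − [2,6] + [2,3],
  ∂[0,5,7] = [5,7] − [0,7] + [0,5].
This gives a 21×11 integer matrix of rank 9; reducing to Smith normal form yields diagonal entries (1,1,1,1,1,1,1,1,1).

The boundary map ∂_3: C_3 → C_2 sends each 3-simplex σ to the alternating sum Σ_i (−1)^i (σ with its i-th vertex removed). For instance
  ∂[2,3,6,8] = [3,6,8] − [2,6,8] + [2,3,8] − [2,3,6],
  ∂[0,5,6,7] = [5,6,7] − [0,6,7] + [0,5,7] − [0,5,6].
As a 11×2 matrix over Z this has rank 2, with invariant factors (1,1).

Now H_k = ker ∂_k / im ∂_{k+1}, so:

  H_0: rank C_0 − rank ∂_1 = 10 − 9 = 1, and the invariant factors of ∂_1 are all 1, so H_0 = Z.
  H_1: rank ker ∂_1 − rank ∂_2 = (21 − 9) − 9 = 3, and the invariant factors of ∂_2 are all 1, so H_1 = Z^3.
  H_2: rank ker ∂_2 − rank ∂_3 = (11 − 9) − 2 = 0, and the invariant factors of ∂_3 are all 1, so H_2 = 0.
  H_3: rank ker ∂_3 − rank ∂_4 = (2 − 2) − 0 = 0, and there is no ∂_4, so H_3 = 0.

H_0 = Z,  H_1 = Z^3,  H_2 = 0,  H_3 = 0.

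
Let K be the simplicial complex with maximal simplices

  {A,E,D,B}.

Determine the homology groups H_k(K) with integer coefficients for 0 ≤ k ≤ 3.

Order the vertices as A < B < D < E. Listing each simplex with vertices in this order, K has dimension 3 with simplices:

  0-simplices (4): A, B, D, E
  1-simplices (6): AB, AD, AE, BD, BE, DE
  2-simplices (4): ABD, ABE, ADE, BDE
  3-simplices (1): ABDE

Hence C_0 ≅ Z^4, C_1 ≅ Z^6, C_2 ≅ Z^4, C_3 ≅ Z^1.

The boundary map ∂_1: C_1 → C_0 sends each edge [p,q] (with p < q) to q − p. For instance
  ∂AB = B − A.
This gives a 4×6 integer matrix of rank 3; reducing to Smith normal form yields diagonal entries (1,1,1).

∂_2: C_2 → C_1 acts by ∂[p,q,r] = [q,r] − [p,r] + [p,q]. For instance
  ∂ABE = BE − AE + AB,
  ∂ADE = DE − AE + AD.
The 6×4 boundary matrix has rank 3 and Smith normal form diag(1,1,1).

Boundary ∂_3: C_3 → C_2 sends each 3-simplex σ to the alternating sum Σ_i (−1)^i (σ with its i-th vertex removed). For instance
  ∂ABDE = BDE − ADE + ABE − ABD.
This gives a 4×1 integer matrix of rank 1; reducing to Smith normal form yields diagonal entries (1).

From H_k ≅ ker(∂_k) / im(∂_{k+1}) we obtain:

  H_0: rank C_0 − rank ∂_1 = 4 − 3 = 1, and the invariant factors of ∂_1 are all 1, so H_0 = Z.
  H_1: rank ker ∂_1 − rank ∂_2 = (6 − 3) − 3 = 0, and the invariant factors of ∂_2 are all 1, so H_1 = 0.
  H_2: rank ker ∂_2 − rank ∂_3 = (4 − 3) − 1 = 0, and the invariant factors of ∂_3 are all 1, so H_2 = 0.
  H_3: rank ker ∂_3 − rank ∂_4 = (1 − 1) − 0 = 0, and there is no ∂_4, so H_3 = 0.

H_0 ≅ Z,  H_1 = 0,  H_2 = 0,  H_3 = 0.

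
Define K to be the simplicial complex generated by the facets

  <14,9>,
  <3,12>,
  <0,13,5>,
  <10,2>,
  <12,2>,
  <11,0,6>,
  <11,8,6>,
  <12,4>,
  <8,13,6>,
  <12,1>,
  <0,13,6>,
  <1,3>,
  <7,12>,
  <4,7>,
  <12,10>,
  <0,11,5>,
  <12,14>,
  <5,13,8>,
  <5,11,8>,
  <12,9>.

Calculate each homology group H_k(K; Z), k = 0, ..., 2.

Order the vertices as 0 < 1 < 2 < 3 < 4 < 5 < 6 < 7 < 8 < 9 < 10 < 11 < 12 < 13 < 14. Listing each simplex with vertices in this order, K has dimension 2 with simplices:

  0-simplices (15): [0], [1], [2], [3], [4], [5], [6], [7], [8], [9], [10], [11], [12], [13], [14]
  1-simplices (24): (24 of them)
  2-simplices (8): [0,5,11], [0,5,13], [0,6,11], [0,6,13], [5,8,11], [5,8,13], [6,8,11], [6,8,13]

so the chain groups are C_0 ≅ Z^15, C_1 ≅ Z^24, C_2 ≅ Z^8.

∂_1: C_1 → C_0 sends each edge [p,q] (with p < q) to q − p. For instance
  ∂[4,12] = [12] − [4].
This gives a 15×24 integer matrix of rank 13; reducing to Smith normal form yields diagonal entries (1,1,1,1,1,1,1,1,1,1,1,1,1).

Boundary ∂_2: C_2 → C_1 sends each 2-simplex [p,q,r] to [q,r] − [p,r] + [p,q]. For instance
  ∂[0,5,11] = [5,11] − [0,11] + [0,5],
  ∂[6,8,13] = [8,13] − [6,13] + [6,8].
As a 24×8 matrix over Z this has rank 7, with invariant factors (1,1,1,1,1,1,1).

Reading off H_k = ker ∂_k / im ∂_{k+1}:

  H_0: rank C_0 − rank ∂_1 = 15 − 13 = 2, and the invariant factors of ∂_1 are all 1, so H_0 ≅ Z^2.
  H_1: rank ker ∂_1 − rank ∂_2 = (24 − 13) − 7 = 4, and the invariant factors of ∂_2 are all 1, so H_1 ≅ Z^4.
  H_2: rank ker ∂_2 − rank ∂_3 = (8 − 7) − 0 = 1, and there is no ∂_3, so H_2 ≅ Z.

H_0 = Z^2,  H_1 = Z^4,  H_2 = Z.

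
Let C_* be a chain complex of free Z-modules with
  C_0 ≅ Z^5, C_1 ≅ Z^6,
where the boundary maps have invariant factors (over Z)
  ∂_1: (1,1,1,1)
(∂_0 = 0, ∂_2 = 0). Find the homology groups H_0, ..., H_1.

H_0: b_0 = 5 − 0 − 4 = 1; torsion from ∂_1 factors > 1: none. So H_0 = Z.
H_1: b_1 = 6 − 4 − 0 = 2; torsion from ∂_2 factors > 1: none. So H_1 = Z^2.

H_0 = Z,  H_1 = Z^2.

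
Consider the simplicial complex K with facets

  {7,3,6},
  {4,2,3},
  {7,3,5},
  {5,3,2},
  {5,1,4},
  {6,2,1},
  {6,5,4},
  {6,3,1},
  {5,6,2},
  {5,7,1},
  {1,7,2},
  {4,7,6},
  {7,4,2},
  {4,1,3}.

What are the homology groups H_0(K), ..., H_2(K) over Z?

We work with the vertex ordering 1 < 2 < 3 < 4 < 5 < 6 < 7. The simplices of K, each written with vertices in increasing order, are:

  0-simplices (7): [1], [2], [3], [4], [5], [6], [7]
  1-simplices (21): [1,2], [1,3], [1,4], [1,5], [1,6], [1,7], [2,3], [2,4], [2,5], [2,6], [2,7], [3,4], [3,5], [3,6], [3,7], [4,5], [4,6], [4,7], [5,6], [5,7], [6,7]
  2-simplices (14): [1,2,6], [1,2,7], [1,3,4], [1,3,6], [1,4,5], [1,5,7], [2,3,4], [2,3,5], [2,4,7], [2,5,6], [3,5,7], [3,6,7], [4,5,6], [4,6,7]

Hence C_0 ≅ Z^7, C_1 ≅ Z^21, C_2 ≅ Z^14.

The boundary map ∂_1: C_1 → C_0 is given by ∂[p,q] = [q] − [p].
The resulting 7×21 matrix has rank 6, and its Smith normal form has invariant factors (1,1,1,1,1,1).

The boundary map ∂_2: C_2 → C_1 maps a triangle to the signed sum of its edges. For instance
  ∂[2,5,6] = [5,6] − [2,6] + [2,5],
  ∂[2,4,7] = [4,7] − [2,7] + [2,4].
This gives a 21×14 integer matrix of rank 13; reducing to Smith normal form yields diagonal entries (1,1,1,1,1,1,1,1,1,1,1,1,1).

Now H_k = ker ∂_k / im ∂_{k+1}, so:

  H_0: rank C_0 − rank ∂_1 = 7 − 6 = 1, and the invariant factors of ∂_1 are all 1, so H_0 = Z.
  H_1: rank ker ∂_1 − rank ∂_2 = (21 − 6) − 13 = 2, and the invariant factors of ∂_2 are all 1, so H_1 = Z^2.
  H_2: rank ker ∂_2 − rank ∂_3 = (14 − 13) − 0 = 1, and there is no ∂_3, so H_2 = Z.

As a check, the Euler characteristic is 7 − 21 + 14 = 0, which agrees with 1 − 2 + 1 = 0.
(K is a triangulation of the torus T^2.)

H_0 ≅ Z,  H_1 ≅ Z^2,  H_2 ≅ Z.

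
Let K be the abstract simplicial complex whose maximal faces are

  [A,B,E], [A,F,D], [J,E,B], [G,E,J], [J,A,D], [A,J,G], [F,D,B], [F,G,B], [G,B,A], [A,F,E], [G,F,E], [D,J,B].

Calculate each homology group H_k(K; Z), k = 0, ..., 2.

Order the vertices as A < B < D < E < F < G < J. Listing each simplex with vertices in this order, K has dimension 2 with simplices:

  0-simplices (7): A, B, D, E, F, G, J
  1-simplices (18): AB, AD, AE, AF, AG, AJ, BD, BE, BF, BG, BJ, DF, DJ, EF, EG, EJ, FG, GJ
  2-simplices (12): ABE, ABG, ADF, ADJ, AEF, AGJ, BDF, BDJ, BEJ, BFG, EFG, EGJ

Hence C_0 ≅ Z^7, C_1 ≅ Z^18, C_2 ≅ Z^12.

∂_1: C_1 → C_0 sends each edge [p,q] (with p < q) to q − p. For instance
  ∂DJ = J − D.
The 7×18 boundary matrix has rank 6 and Smith normal form diag(1,1,1,1,1,1).

Boundary ∂_2: C_2 → C_1 acts by ∂[p,q,r] = [q,r] − [p,r] + [p,q]. For instance
  ∂ADF = DF − AF + AD,
  ∂ABG = BG − AG + AB.
The resulting 18×12 matrix has rank 12, and its Smith normal form has invariant factors (1,1,1,1,1,1,1,1,1,1,1,2).

Now H_k = ker ∂_k / im ∂_{k+1}, so:

  H_0: rank C_0 − rank ∂_1 = 7 − 6 = 1, and the invariant factors of ∂_1 are all 1, so H_0 = Z.
  H_1: rank ker ∂_1 − rank ∂_2 = (18 − 6) − 12 = 0, and ∂_2 has invariant factor 2 > 1, so H_1 = Z/2.
  H_2: rank ker ∂_2 − rank ∂_3 = (12 − 12) − 0 = 0, and there is no ∂_3, so H_2 = 0.

As a check, the Euler characteristic is 7 − 18 + 12 = 1, which agrees with 1 − 0 + 0 = 1.

H_0 ≅ Z,  H_1 ≅ Z/2,  H_2 = 0.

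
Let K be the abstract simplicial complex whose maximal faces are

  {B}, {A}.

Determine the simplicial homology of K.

Fix the vertex order A < B and write every simplex with vertices in increasing order. Then dim K = 0 and the simplices of K are:

  0-simplices (2): A, B

giving chain groups C_0 ≅ Z^2.

From H_k ≅ ker(∂_k) / im(∂_{k+1}) we obtain:

  H_0: rank C_0 − rank ∂_1 = 2 − 0 = 2, and there is no ∂_1, so H_0 ≅ Z^2.

(K is a triangulation of a set of 2 points.)

H_0 = Z^2.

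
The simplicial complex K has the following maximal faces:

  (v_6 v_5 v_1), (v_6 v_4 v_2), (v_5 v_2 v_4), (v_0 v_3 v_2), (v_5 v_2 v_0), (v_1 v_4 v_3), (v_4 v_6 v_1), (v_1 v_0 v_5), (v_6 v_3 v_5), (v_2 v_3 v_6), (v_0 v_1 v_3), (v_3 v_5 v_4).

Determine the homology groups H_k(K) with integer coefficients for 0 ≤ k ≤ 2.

H_0 = Z,  H_1 = Z/2,  H_2 = 0.

We work with the vertex ordering v_0 < v_1 < v_2 < v_3 < v_4 < v_5 < v_6. The simplices of K, each written with vertices in increasing order, are:

  0-simplices (7): [v_0], [v_1], [v_2], [v_3], [v_4], [v_5], [v_6]
  1-simplices (18): (18 of them)
  2-simplices (12): (12 of them)

giving chain groups C_0 ≅ Z^7, C_1 ≅ Z^18, C_2 ≅ Z^12.

The boundary map ∂_1: C_1 → C_0 sends each edge [p,q] (with p < q) to q − p.
This gives a 7×18 integer matrix of rank 6; reducing to Smith normal form yields diagonal entries (1,1,1,1,1,1).

The boundary map ∂_2: C_2 → C_1 acts by ∂[p,q,r] = [q,r] − [p,r] + [p,q]. For instance
  ∂[v_3,v_5,v_6] = [v_5,v_6] − [v_3,v_6] + [v_3,v_5],
  ∂[v_0,v_2,v_3] = [v_2,v_3] − [v_0,v_3] + [v_0,v_2].
The resulting 18×12 matrix has rank 12, and its Smith normal form has invariant factors (1,1,1,1,1,1,1,1,1,1,1,2).

From H_k ≅ ker(∂_k) / im(∂_{k+1}) we obtain:

  H_0: rank C_0 − rank ∂_1 = 7 − 6 = 1, and the invariant factors of ∂_1 are all 1, so H_0 ≅ Z.
  H_1: rank ker ∂_1 − rank ∂_2 = (18 − 6) − 12 = 0, and ∂_2 has invariant factor 2 > 1, so H_1 ≅ Z/2.
  H_2: rank ker ∂_2 − rank ∂_3 = (12 − 12) − 0 = 0, and there is no ∂_3, so H_2 ≅ 0.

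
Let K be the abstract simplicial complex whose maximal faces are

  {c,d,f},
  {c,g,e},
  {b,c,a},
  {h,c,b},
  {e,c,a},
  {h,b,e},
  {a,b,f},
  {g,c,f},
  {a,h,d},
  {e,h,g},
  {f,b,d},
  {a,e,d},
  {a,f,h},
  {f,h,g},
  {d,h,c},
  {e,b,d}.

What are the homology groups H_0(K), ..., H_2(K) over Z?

H_0 ≅ Z,  H_1 ≅ Z^2,  H_2 ≅ Z.

Order the vertices as a < b < c < d < e < f < g < h. Listing each simplex with vertices in this order, K has dimension 2 with simplices:

  0-simplices (8): a, b, c, d, e, f, g, h
  1-simplices (24): ab, ac, ad, ae, af, ah, bc, bd, be, bf, bh, cd, ce, cf, cg, ch, de, df, dh, eg, eh, fg, fh, gh
  2-simplices (16): abc, abf, ace, ade, adh, afh, bch, bde, bdf, beh, cdf, cdh, ceg, cfg, egh, fgh

so the chain groups are C_0 ≅ Z^8, C_1 ≅ Z^24, C_2 ≅ Z^16.

∂_1: C_1 → C_0 maps an edge to its endpoints' difference, ∂[p,q] = q − p. For instance
  ∂ac = c − a.
The resulting 8×24 matrix has rank 7, and its Smith normal form has invariant factors (1,1,1,1,1,1,1).

∂_2: C_2 → C_1 maps a triangle to the signed sum of its edges. For instance
  ∂cfg = fg − cg + cf,
  ∂egh = gh − eh + eg.
The 24×16 boundary matrix has rank 15 and Smith normal form diag(1,1,1,1,1,1,1,1,1,1,1,1,1,1,1).

Computing H_k = (kernel of ∂_k) / (image of ∂_{k+1}):

  H_0: rank C_0 − rank ∂_1 = 8 − 7 = 1, and the invariant factors of ∂_1 are all 1, so H_0 ≅ Z.
  H_1: rank ker ∂_1 − rank ∂_2 = (24 − 7) − 15 = 2, and the invariant factors of ∂_2 are all 1, so H_1 ≅ Z^2.
  H_2: rank ker ∂_2 − rank ∂_3 = (16 − 15) − 0 = 1, and there is no ∂_3, so H_2 ≅ Z.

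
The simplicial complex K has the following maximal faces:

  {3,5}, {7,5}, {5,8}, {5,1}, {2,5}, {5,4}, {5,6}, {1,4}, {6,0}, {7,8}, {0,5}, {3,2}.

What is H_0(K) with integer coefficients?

H_0 = Z.

Fix the vertex order 0 < 1 < 2 < 3 < 4 < 5 < 6 < 7 < 8 and write every simplex with vertices in increasing order. Then dim K = 1 and the simplices of K are:

  0-simplices (9): [0], [1], [2], [3], [4], [5], [6], [7], [8]
  1-simplices (12): [0,5], [0,6], [1,4], [1,5], [2,3], [2,5], [3,5], [4,5], [5,6], [5,7], [5,8], [7,8]

so the chain groups are C_0 ≅ Z^9, C_1 ≅ Z^12.

The boundary map ∂_1: C_1 → C_0 is given by ∂[p,q] = [q] − [p].
This gives a 9×12 integer matrix of rank 8; reducing to Smith normal form yields diagonal entries (1,1,1,1,1,1,1,1).

Reading off H_k = ker ∂_k / im ∂_{k+1}:

  H_0: rank C_0 − rank ∂_1 = 9 − 8 = 1, and the invariant factors of ∂_1 are all 1, so H_0 ≅ Z.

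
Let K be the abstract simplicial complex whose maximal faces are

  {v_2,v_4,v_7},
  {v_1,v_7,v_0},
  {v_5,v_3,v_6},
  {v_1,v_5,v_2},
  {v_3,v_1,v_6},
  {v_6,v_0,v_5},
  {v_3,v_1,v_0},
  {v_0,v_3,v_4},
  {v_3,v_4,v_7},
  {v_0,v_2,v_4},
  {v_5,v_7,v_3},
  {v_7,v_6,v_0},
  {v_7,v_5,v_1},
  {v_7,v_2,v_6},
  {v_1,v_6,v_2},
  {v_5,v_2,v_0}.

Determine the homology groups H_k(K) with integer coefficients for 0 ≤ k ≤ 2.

Take the total order v_0 < v_1 < v_2 < v_3 < v_4 < v_5 < v_6 < v_7 on the vertex set. Then K (dimension 2) consists of the simplices:

  0-simplices (8): [v_0], [v_1], [v_2], [v_3], [v_4], [v_5], [v_6], [v_7]
  1-simplices (24): (24 of them)
  2-simplices (16): (16 of them)

giving chain groups C_0 ≅ Z^8, C_1 ≅ Z^24, C_2 ≅ Z^16.

The boundary map ∂_1: C_1 → C_0 sends each edge [p,q] (with p < q) to q − p.
The 8×24 boundary matrix has rank 7 and Smith normal form diag(1,1,1,1,1,1,1).

The boundary map ∂_2: C_2 → C_1 sends each 2-simplex [p,q,r] to [q,r] − [p,r] + [p,q]. For instance
  ∂[v_1,v_5,v_7] = [v_5,v_7] − [v_1,v_7] + [v_1,v_5],
  ∂[v_0,v_5,v_6] = [v_5,v_6] − [v_0,v_6] + [v_0,v_5].
The 24×16 boundary matrix has rank 15 and Smith normal form diag(1,1,1,1,1,1,1,1,1,1,1,1,1,1,1).

Reading off H_k = ker ∂_k / im ∂_{k+1}:

  H_0: rank C_0 − rank ∂_1 = 8 − 7 = 1, and the invariant factors of ∂_1 are all 1, so H_0 = Z.
  H_1: rank ker ∂_1 − rank ∂_2 = (24 − 7) − 15 = 2, and the invariant factors of ∂_2 are all 1, so H_1 = Z^2.
  H_2: rank ker ∂_2 − rank ∂_3 = (16 − 15) − 0 = 1, and there is no ∂_3, so H_2 = Z.

H_0 = Z,  H_1 = Z^2,  H_2 = Z.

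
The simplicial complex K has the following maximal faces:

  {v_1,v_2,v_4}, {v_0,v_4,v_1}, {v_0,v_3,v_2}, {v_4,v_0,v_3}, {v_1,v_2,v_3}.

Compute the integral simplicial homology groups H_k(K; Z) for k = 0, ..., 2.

Fix the vertex order v_0 < v_1 < v_2 < v_3 < v_4 and write every simplex with vertices in increasing order. Then dim K = 2 and the simplices of K are:

  0-simplices (5): [v_0], [v_1], [v_2], [v_3], [v_4]
  1-simplices (10): [v_0,v_1], [v_0,v_2], [v_0,v_3], [v_0,v_4], [v_1,v_2], [v_1,v_3], [v_1,v_4], [v_2,v_3], [v_2,v_4], [v_3,v_4]
  2-simplices (5): [v_0,v_1,v_4], [v_0,v_2,v_3], [v_0,v_3,v_4], [v_1,v_2,v_3], [v_1,v_2,v_4]

so the chain groups are C_0 ≅ Z^5, C_1 ≅ Z^10, C_2 ≅ Z^5.

Boundary ∂_1: C_1 → C_0 is given by ∂[p,q] = [q] − [p]. For instance
  ∂[v_2,v_4] = [v_4] − [v_2].
As a 5×10 matrix over Z this has rank 4, with invariant factors (1,1,1,1).

∂_2: C_2 → C_1 sends each 2-simplex [p,q,r] to [q,r] − [p,r] + [p,q]. For instance
  ∂[v_0,v_2,v_3] = [v_2,v_3] − [v_0,v_3] + [v_0,v_2],
  ∂[v_1,v_2,v_4] = [v_2,v_4] − [v_1,v_4] + [v_1,v_2].
The resulting 10×5 matrix has rank 5, and its Smith normal form has invariant factors (1,1,1,1,1).

Now H_k = ker ∂_k / im ∂_{k+1}, so:

  H_0: rank C_0 − rank ∂_1 = 5 − 4 = 1, and the invariant factors of ∂_1 are all 1, so H_0 ≅ Z.
  H_1: rank ker ∂_1 − rank ∂_2 = (10 − 4) − 5 = 1, and the invariant factors of ∂_2 are all 1, so H_1 ≅ Z.
  H_2: rank ker ∂_2 − rank ∂_3 = (5 − 5) − 0 = 0, and there is no ∂_3, so H_2 ≅ 0.

As a check, the Euler characteristic is 5 − 10 + 5 = 0, which agrees with 1 − 1 + 0 = 0.

H_0 ≅ Z,  H_1 ≅ Z,  H_2 = 0.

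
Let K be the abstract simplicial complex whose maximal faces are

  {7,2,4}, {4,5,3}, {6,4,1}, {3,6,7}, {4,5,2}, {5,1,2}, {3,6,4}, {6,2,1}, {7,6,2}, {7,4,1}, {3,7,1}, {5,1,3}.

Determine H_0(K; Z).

We work with the vertex ordering 1 < 2 < 3 < 4 < 5 < 6 < 7. The simplices of K, each written with vertices in increasing order, are:

  0-simplices (7): [1], [2], [3], [4], [5], [6], [7]
  1-simplices (18): [1,2], [1,3], [1,4], [1,5], [1,6], [1,7], [2,4], [2,5], [2,6], [2,7], [3,4], [3,5], [3,6], [3,7], [4,5], [4,6], [4,7], [6,7]
  2-simplices (12): [1,2,5], [1,2,6], [1,3,5], [1,3,7], [1,4,6], [1,4,7], [2,4,5], [2,4,7], [2,6,7], [3,4,5], [3,4,6], [3,6,7]

giving chain groups C_0 ≅ Z^7, C_1 ≅ Z^18, C_2 ≅ Z^12.

The boundary map ∂_1: C_1 → C_0 sends each edge [p,q] (with p < q) to q − p.
This gives a 7×18 integer matrix of rank 6; reducing to Smith normal form yields diagonal entries (1,1,1,1,1,1).

Boundary ∂_2: C_2 → C_1 acts by ∂[p,q,r] = [q,r] − [p,r] + [p,q]. For instance
  ∂[3,4,5] = [4,5] − [3,5] + [3,4],
  ∂[1,3,5] = [3,5] − [1,5] + [1,3].
This gives a 18×12 integer matrix of rank 12; reducing to Smith normal form yields diagonal entries (1,1,1,1,1,1,1,1,1,1,1,2).

Computing H_k = (kernel of ∂_k) / (image of ∂_{k+1}):

  H_0: rank C_0 − rank ∂_1 = 7 − 6 = 1, and the invariant factors of ∂_1 are all 1, so H_0 ≅ Z.

(K is a triangulation of the real projective plane RP^2.)

H_0 ≅ Z.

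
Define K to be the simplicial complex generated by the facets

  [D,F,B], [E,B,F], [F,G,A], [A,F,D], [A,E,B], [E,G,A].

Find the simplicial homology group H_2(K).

H_2 ≅ 0.

Take the total order A < B < D < E < F < G on the vertex set. Then K (dimension 2) consists of the simplices:

  0-simplices (6): A, B, D, E, F, G
  1-simplices (12): AB, AD, AE, AF, AG, BD, BE, BF, DF, EF, EG, FG
  2-simplices (6): ABE, ADF, AEG, AFG, BDF, BEF

giving chain groups C_0 ≅ Z^6, C_1 ≅ Z^12, C_2 ≅ Z^6.

The boundary map ∂_1: C_1 → C_0 sends each edge [p,q] (with p < q) to q − p. For instance
  ∂AB = B − A.
The 6×12 boundary matrix has rank 5 and Smith normal form diag(1,1,1,1,1).

Boundary ∂_2: C_2 → C_1 maps a triangle to the signed sum of its edges. For instance
  ∂BEF = EF − BF + BE,
  ∂ABE = BE − AE + AB.
As a 12×6 matrix over Z this has rank 6, with invariant factors (1,1,1,1,1,1).

From H_k ≅ ker(∂_k) / im(∂_{k+1}) we obtain:

  H_2: rank ker ∂_2 − rank ∂_3 = (6 − 6) − 0 = 0, and there is no ∂_3, so H_2 ≅ 0.

(K is a triangulation of the cylinder S^1 x I.)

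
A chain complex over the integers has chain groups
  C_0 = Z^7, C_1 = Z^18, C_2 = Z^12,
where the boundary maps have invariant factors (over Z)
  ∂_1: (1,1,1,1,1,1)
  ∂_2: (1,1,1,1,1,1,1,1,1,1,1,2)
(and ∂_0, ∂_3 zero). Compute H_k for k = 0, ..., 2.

H_0 ≅ Z,  H_1 ≅ Z/2,  H_2 = 0.

H_0: b_0 = 7 − 0 − 6 = 1; torsion from ∂_1 factors > 1: none. So H_0 ≅ Z.
H_1: b_1 = 18 − 6 − 12 = 0; torsion from ∂_2 factors > 1: [2]. So H_1 ≅ Z/2.
H_2: b_2 = 12 − 12 − 0 = 0; torsion from ∂_3 factors > 1: none. So H_2 ≅ 0.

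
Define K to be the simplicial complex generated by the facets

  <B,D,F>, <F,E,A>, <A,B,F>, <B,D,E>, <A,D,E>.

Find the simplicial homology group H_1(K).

Take the total order A < B < D < E < F on the vertex set. Then K (dimension 2) consists of the simplices:

  0-simplices (5): A, B, D, E, F
  1-simplices (10): AB, AD, AE, AF, BD, BE, BF, DE, DF, EF
  2-simplices (5): ABF, ADE, AEF, BDE, BDF

giving chain groups C_0 ≅ Z^5, C_1 ≅ Z^10, C_2 ≅ Z^5.

The boundary map ∂_1: C_1 → C_0 maps an edge to its endpoints' difference, ∂[p,q] = q − p.
This gives a 5×10 integer matrix of rank 4; reducing to Smith normal form yields diagonal entries (1,1,1,1).

∂_2: C_2 → C_1 acts by ∂[p,q,r] = [q,r] − [p,r] + [p,q]. For instance
  ∂ABF = BF − AF + AB,
  ∂BDF = DF − BF + BD.
As a 10×5 matrix over Z this has rank 5, with invariant factors (1,1,1,1,1).

From H_k ≅ ker(∂_k) / im(∂_{k+1}) we obtain:

  H_1: rank ker ∂_1 − rank ∂_2 = (10 − 4) − 5 = 1, and the invariant factors of ∂_2 are all 1, so H_1 ≅ Z.

H_1 ≅ Z.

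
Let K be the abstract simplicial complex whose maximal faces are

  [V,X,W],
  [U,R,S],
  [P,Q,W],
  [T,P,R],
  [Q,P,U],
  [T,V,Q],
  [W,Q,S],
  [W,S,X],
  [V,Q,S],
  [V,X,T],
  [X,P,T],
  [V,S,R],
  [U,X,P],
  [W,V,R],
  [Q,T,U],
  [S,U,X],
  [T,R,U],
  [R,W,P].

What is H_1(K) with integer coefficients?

K has 9 vertices, 27 edges, 18 triangles.
rank ∂_1 = 8, rank ∂_2 = 18 ⇒ b_1 = 27 − 8 − 18 = 1; ∂_2 has invariant factor(s) [2] giving torsion. So H_1 ≅ Z ⊕ Z_2.

H_1 ≅ Z ⊕ Z_2.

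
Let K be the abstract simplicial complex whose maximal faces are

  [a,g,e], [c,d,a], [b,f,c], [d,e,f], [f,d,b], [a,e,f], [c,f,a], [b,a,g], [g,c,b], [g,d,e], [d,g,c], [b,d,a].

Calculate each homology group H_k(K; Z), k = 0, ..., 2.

H_0 = Z,  H_1 = Z/2,  H_2 = 0.

Fix the vertex order a < b < c < d < e < f < g and write every simplex with vertices in increasing order. Then dim K = 2 and the simplices of K are:

  0-simplices (7): a, b, c, d, e, f, g
  1-simplices (18): ab, ac, ad, ae, af, ag, bc, bd, bf, bg, cd, cf, cg, de, df, dg, ef, eg
  2-simplices (12): abd, abg, acd, acf, aef, aeg, bcf, bcg, bdf, cdg, def, deg

so the chain groups are C_0 ≅ Z^7, C_1 ≅ Z^18, C_2 ≅ Z^12.

Boundary ∂_1: C_1 → C_0 maps an edge to its endpoints' difference, ∂[p,q] = q − p. For instance
  ∂ac = c − a.
This gives a 7×18 integer matrix of rank 6; reducing to Smith normal form yields diagonal entries (1,1,1,1,1,1).

The boundary map ∂_2: C_2 → C_1 acts by ∂[p,q,r] = [q,r] − [p,r] + [p,q]. For instance
  ∂cdg = dg − cg + cd,
  ∂bdf = df − bf + bd.
This gives a 18×12 integer matrix of rank 12; reducing to Smith normal form yields diagonal entries (1,1,1,1,1,1,1,1,1,1,1,2).

Computing H_k = (kernel of ∂_k) / (image of ∂_{k+1}):

  H_0: rank C_0 − rank ∂_1 = 7 − 6 = 1, and the invariant factors of ∂_1 are all 1, so H_0 ≅ Z.
  H_1: rank ker ∂_1 − rank ∂_2 = (18 − 6) − 12 = 0, and ∂_2 has invariant factor 2 > 1, so H_1 ≅ Z/2.
  H_2: rank ker ∂_2 − rank ∂_3 = (12 − 12) − 0 = 0, and there is no ∂_3, so H_2 ≅ 0.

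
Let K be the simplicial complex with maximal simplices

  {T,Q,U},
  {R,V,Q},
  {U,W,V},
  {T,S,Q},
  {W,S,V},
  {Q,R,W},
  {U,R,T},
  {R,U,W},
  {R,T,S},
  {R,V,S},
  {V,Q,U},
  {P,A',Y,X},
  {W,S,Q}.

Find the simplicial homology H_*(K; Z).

K has 11 vertices, 24 edges, 16 triangles, 1 3-simplex.
rank ∂_0 = 0, rank ∂_1 = 9 ⇒ b_0 = 11 − 0 − 9 = 2; all invariant factors of ∂_1 are 1 so no torsion. So H_0 ≅ Z^2.
rank ∂_1 = 9, rank ∂_2 = 15 ⇒ b_1 = 24 − 9 − 15 = 0; ∂_2 has invariant factor(s) [2] giving torsion. So H_1 ≅ Z_2.
rank ∂_2 = 15, rank ∂_3 = 1 ⇒ b_2 = 16 − 15 − 1 = 0; all invariant factors of ∂_3 are 1 so no torsion. So H_2 ≅ 0.
rank ∂_3 = 1, rank ∂_4 = 0 ⇒ b_3 = 1 − 1 − 0 = 0. So H_3 ≅ 0.

H_0 = Z^2,  H_1 = Z_2,  H_2 = 0,  H_3 = 0.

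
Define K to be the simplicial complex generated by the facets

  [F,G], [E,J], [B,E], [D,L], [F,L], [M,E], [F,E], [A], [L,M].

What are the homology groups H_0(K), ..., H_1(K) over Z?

H_0 ≅ Z^2,  H_1 ≅ Z.

Order the vertices as A < B < D < E < F < G < J < L < M. Listing each simplex with vertices in this order, K has dimension 1 with simplices:

  0-simplices (9): A, B, D, E, F, G, J, L, M
  1-simplices (8): BE, DL, EF, EJ, EM, FG, FL, LM

so the chain groups are C_0 ≅ Z^9, C_1 ≅ Z^8.

∂_1: C_1 → C_0 maps an edge to its endpoints' difference, ∂[p,q] = q − p. For instance
  ∂FG = G − F.
The resulting 9×8 matrix has rank 7, and its Smith normal form has invariant factors (1,1,1,1,1,1,1).

Now H_k = ker ∂_k / im ∂_{k+1}, so:

  H_0: rank C_0 − rank ∂_1 = 9 − 7 = 2, and the invariant factors of ∂_1 are all 1, so H_0 ≅ Z^2.
  H_1: rank ker ∂_1 − rank ∂_2 = (8 − 7) − 0 = 1, and there is no ∂_2, so H_1 ≅ Z.

As a check, the Euler characteristic is 9 − 8 = 1, which agrees with 2 − 1 = 1.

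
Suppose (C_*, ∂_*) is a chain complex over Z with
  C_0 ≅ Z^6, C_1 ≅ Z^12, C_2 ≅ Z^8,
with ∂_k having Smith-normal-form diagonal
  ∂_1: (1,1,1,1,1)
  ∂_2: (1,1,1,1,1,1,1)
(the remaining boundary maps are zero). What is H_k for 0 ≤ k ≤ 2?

H_0 = Z,  H_1 = 0,  H_2 = Z.

H_0: b_0 = 6 − 0 − 5 = 1; torsion from ∂_1 factors > 1: none. So H_0 = Z.
H_1: b_1 = 12 − 5 − 7 = 0; torsion from ∂_2 factors > 1: none. So H_1 = 0.
H_2: b_2 = 8 − 7 − 0 = 1; torsion from ∂_3 factors > 1: none. So H_2 = Z.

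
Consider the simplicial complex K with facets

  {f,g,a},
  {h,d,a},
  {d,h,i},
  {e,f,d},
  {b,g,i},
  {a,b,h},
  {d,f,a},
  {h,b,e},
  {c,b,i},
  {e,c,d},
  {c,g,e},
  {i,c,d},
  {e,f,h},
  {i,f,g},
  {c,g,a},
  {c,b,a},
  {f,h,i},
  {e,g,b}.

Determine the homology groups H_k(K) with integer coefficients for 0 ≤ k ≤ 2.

Fix the vertex order a < b < c < d < e < f < g < h < i and write every simplex with vertices in increasing order. Then dim K = 2 and the simplices of K are:

  0-simplices (9): a, b, c, d, e, f, g, h, i
  1-simplices (27): ab, ac, ad, af, ag, ah, bc, be, bg, bh, bi, cd, ce, cg, ci, de, df, dh, di, ef, eg, eh, fg, fh, fi, gi, hi
  2-simplices (18): abc, abh, acg, adf, adh, afg, bci, beg, beh, bgi, cde, cdi, ceg, def, dhi, efh, fgi, fhi

so the chain groups are C_0 ≅ Z^9, C_1 ≅ Z^27, C_2 ≅ Z^18.

The boundary map ∂_1: C_1 → C_0 maps an edge to its endpoints' difference, ∂[p,q] = q − p. For instance
  ∂bc = c − b.
This gives a 9×27 integer matrix of rank 8; reducing to Smith normal form yields diagonal entries (1,1,1,1,1,1,1,1).

The boundary map ∂_2: C_2 → C_1 acts by ∂[p,q,r] = [q,r] − [p,r] + [p,q]. For instance
  ∂abh = bh − ah + ab,
  ∂beg = eg − bg + be.
The resulting 27×18 matrix has rank 18, and its Smith normal form has invariant factors (1,1,1,1,1,1,1,1,1,1,1,1,1,1,1,1,1,2).

Reading off H_k = ker ∂_k / im ∂_{k+1}:

  H_0: rank C_0 − rank ∂_1 = 9 − 8 = 1, and the invariant factors of ∂_1 are all 1, so H_0 = Z.
  H_1: rank ker ∂_1 − rank ∂_2 = (27 − 8) − 18 = 1, and ∂_2 has invariant factor 2 > 1, so H_1 = Z × Z/2.
  H_2: rank ker ∂_2 − rank ∂_3 = (18 − 18) − 0 = 0, and there is no ∂_3, so H_2 = 0.

As a check, the Euler characteristic is 9 − 27 + 18 = 0, which agrees with 1 − 1 + 0 = 0.
(K is a triangulation of the Klein bottle.)

H_0 = Z,  H_1 = Z × Z/2,  H_2 = 0.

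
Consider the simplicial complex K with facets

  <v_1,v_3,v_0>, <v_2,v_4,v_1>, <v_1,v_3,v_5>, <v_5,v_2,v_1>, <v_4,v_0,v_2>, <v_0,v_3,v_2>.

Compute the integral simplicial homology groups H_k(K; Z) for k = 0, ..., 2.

Fix the vertex order v_0 < v_1 < v_2 < v_3 < v_4 < v_5 and write every simplex with vertices in increasing order. Then dim K = 2 and the simplices of K are:

  0-simplices (6): [v_0], [v_1], [v_2], [v_3], [v_4], [v_5]
  1-simplices (12): [v_0,v_1], [v_0,v_2], [v_0,v_3], [v_0,v_4], [v_1,v_2], [v_1,v_3], [v_1,v_4], [v_1,v_5], [v_2,v_3], [v_2,v_4], [v_2,v_5], [v_3,v_5]
  2-simplices (6): [v_0,v_1,v_3], [v_0,v_2,v_3], [v_0,v_2,v_4], [v_1,v_2,v_4], [v_1,v_2,v_5], [v_1,v_3,v_5]

giving chain groups C_0 ≅ Z^6, C_1 ≅ Z^12, C_2 ≅ Z^6.

The boundary map ∂_1: C_1 → C_0 sends each edge [p,q] (with p < q) to q − p. For instance
  ∂[v_1,v_5] = [v_5] − [v_1].
This gives a 6×12 integer matrix of rank 5; reducing to Smith normal form yields diagonal entries (1,1,1,1,1).

Boundary ∂_2: C_2 → C_1 acts by ∂[p,q,r] = [q,r] − [p,r] + [p,q]. For instance
  ∂[v_0,v_2,v_3] = [v_2,v_3] − [v_0,v_3] + [v_0,v_2],
  ∂[v_0,v_1,v_3] = [v_1,v_3] − [v_0,v_3] + [v_0,v_1].
The 12×6 boundary matrix has rank 6 and Smith normal form diag(1,1,1,1,1,1).

Now H_k = ker ∂_k / im ∂_{k+1}, so:

  H_0: rank C_0 − rank ∂_1 = 6 − 5 = 1, and the invariant factors of ∂_1 are all 1, so H_0 ≅ Z.
  H_1: rank ker ∂_1 − rank ∂_2 = (12 − 5) − 6 = 1, and the invariant factors of ∂_2 are all 1, so H_1 ≅ Z.
  H_2: rank ker ∂_2 − rank ∂_3 = (6 − 6) − 0 = 0, and there is no ∂_3, so H_2 ≅ 0.

As a check, the Euler characteristic is 6 − 12 + 6 = 0, which agrees with 1 − 1 + 0 = 0.
(K is a triangulation of the cylinder S^1 x I.)

H_0 ≅ Z,  H_1 ≅ Z,  H_2 = 0.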